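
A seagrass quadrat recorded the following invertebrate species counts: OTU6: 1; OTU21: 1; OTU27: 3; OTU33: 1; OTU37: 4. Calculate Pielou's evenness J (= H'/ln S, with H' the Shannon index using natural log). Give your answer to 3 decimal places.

0.881

Total N = 1+1+3+1+4 = 10, so the proportions are 0.1, 0.1, 0.3, 0.1, 0.4 (working shown to 5 dp, full precision carried).
H' = −Σ pᵢ ln pᵢ = −((-0.23026) + (-0.23026) + (-0.36119) + (-0.23026) + (-0.36652)) = 1.41848.
With S = 5 species, ln S = 1.60944, so J = 1.41848/1.60944 = 0.88135, i.e. 0.881 to 3 decimal places.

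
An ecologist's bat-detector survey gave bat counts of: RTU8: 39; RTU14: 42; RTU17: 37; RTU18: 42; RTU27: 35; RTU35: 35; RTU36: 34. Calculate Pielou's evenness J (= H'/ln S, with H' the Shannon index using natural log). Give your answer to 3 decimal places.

0.998

Total N = 39+42+37+42+35+35+34 = 264, so the proportions are 0.14773, 0.15909, 0.14015, 0.15909, 0.13258, 0.13258, 0.12879 (working shown to 5 dp, full precision carried).
H' = −Σ pᵢ ln pᵢ = −((-0.28251) + (-0.29245) + (-0.27540) + (-0.29245) + (-0.26788) + (-0.26788) + (-0.26396)) = 1.94255.
With S = 7 species, ln S = 1.94591, so J = 1.94255/1.94591 = 0.99827, i.e. 0.998 to 3 decimal places.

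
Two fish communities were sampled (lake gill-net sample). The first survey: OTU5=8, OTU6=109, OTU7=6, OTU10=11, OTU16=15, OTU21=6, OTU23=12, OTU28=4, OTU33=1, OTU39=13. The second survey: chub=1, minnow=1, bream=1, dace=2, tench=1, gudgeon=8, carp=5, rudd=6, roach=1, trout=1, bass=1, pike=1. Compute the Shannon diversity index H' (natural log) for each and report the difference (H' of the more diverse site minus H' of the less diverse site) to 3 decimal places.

The first survey: N=185, proportions 0.043243, 0.589189, 0.032432, 0.059459, 0.081081, 0.032432, 0.064865, 0.021622, 0.005405, 0.07027, giving H' = 1.516574 (working shown to 6 dp, full precision carried).
The second survey: N=29, proportions 0.034483, 0.034483, 0.034483, 0.068966, 0.034483, 0.275862, 0.172414, 0.206897, 0.034483, 0.034483, 0.034483, 0.034483, giving H' = 2.097655.
Difference = |1.516574 − 2.097655| = 0.581081, i.e. 0.581 to 3 decimal places.

0.581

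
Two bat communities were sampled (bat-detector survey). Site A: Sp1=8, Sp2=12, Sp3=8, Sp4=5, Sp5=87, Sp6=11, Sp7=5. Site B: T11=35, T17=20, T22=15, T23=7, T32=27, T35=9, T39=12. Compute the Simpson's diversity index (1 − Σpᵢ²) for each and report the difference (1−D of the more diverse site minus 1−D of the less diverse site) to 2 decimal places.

Site A: N=136, proportions 0.0588, 0.0882, 0.0588, 0.0368, 0.6397, 0.0809, 0.0368, giving 1−D = 0.5668 (working shown to 4 dp, full precision carried).
Site B: N=125, proportions 0.28, 0.16, 0.12, 0.056, 0.216, 0.072, 0.096, giving 1−D = 0.8174.
Difference = |0.5668 − 0.8174| = 0.2506, i.e. 0.25 to 2 decimal places.

0.25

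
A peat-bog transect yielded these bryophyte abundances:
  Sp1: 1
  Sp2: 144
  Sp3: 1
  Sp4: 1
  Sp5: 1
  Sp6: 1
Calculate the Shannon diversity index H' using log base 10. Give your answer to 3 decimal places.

Total N = 1+144+1+1+1+1 = 149, so the proportions are 0.00671, 0.96644, 0.00671, 0.00671, 0.00671, 0.00671 (working shown to 5 dp, full precision carried).
Each pᵢ log₁₀ pᵢ term: 0.00671×(-2.17319)=-0.01459, 0.96644×(-0.01482)=-0.01433, 0.00671×(-2.17319)=-0.01459, 0.00671×(-2.17319)=-0.01459, 0.00671×(-2.17319)=-0.01459, 0.00671×(-2.17319)=-0.01459.
Sum = -0.08725, so H' = 0.087.

0.087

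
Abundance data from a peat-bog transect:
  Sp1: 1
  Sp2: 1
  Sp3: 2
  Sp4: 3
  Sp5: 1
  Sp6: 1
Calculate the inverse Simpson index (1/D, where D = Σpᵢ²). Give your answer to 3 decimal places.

Total N = 1+1+2+3+1+1 = 9, so the proportions are 0.1111111, 0.1111111, 0.2222222, 0.3333333, 0.1111111, 0.1111111 (working shown to 7 dp, full precision carried).
D = 0.1111111² + 0.1111111² + 0.2222222² + 0.3333333² + 0.1111111² + 0.1111111² = 0.0123457 + 0.0123457 + 0.0493827 + 0.1111111 + 0.0123457 + 0.0123457 = 0.2098765.
So 1/D = 4.76471, i.e. 4.765 to 3 decimal places.

4.765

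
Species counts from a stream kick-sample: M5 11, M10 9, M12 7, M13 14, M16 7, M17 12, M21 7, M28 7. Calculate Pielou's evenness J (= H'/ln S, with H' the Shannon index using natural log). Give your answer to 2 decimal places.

0.98

Total N = 11+9+7+14+7+12+7+7 = 74, so the proportions are 0.1486, 0.1216, 0.0946, 0.1892, 0.0946, 0.1622, 0.0946, 0.0946 (working shown to 4 dp, full precision carried).
H' = −Σ pᵢ ln pᵢ = −((-0.2833) + (-0.2562) + (-0.2231) + (-0.3150) + (-0.2231) + (-0.2950) + (-0.2231) + (-0.2231)) = 2.0419.
With S = 8 species, ln S = 2.0794, so J = 2.0419/2.0794 = 0.9819, i.e. 0.98 to 2 decimal places.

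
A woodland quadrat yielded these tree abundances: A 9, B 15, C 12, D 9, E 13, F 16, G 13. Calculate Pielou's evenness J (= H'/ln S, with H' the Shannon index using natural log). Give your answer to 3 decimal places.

Total N = 9+15+12+9+13+16+13 = 87, so the proportions are 0.10345, 0.17241, 0.13793, 0.10345, 0.14943, 0.18391, 0.14943 (working shown to 5 dp, full precision carried).
H' = −Σ pᵢ ln pᵢ = −((-0.23469) + (-0.30308) + (-0.27324) + (-0.23469) + (-0.28405) + (-0.31142) + (-0.28405)) = 1.92522.
With S = 7 species, ln S = 1.94591, so J = 1.92522/1.94591 = 0.98937, i.e. 0.989 to 3 decimal places.

0.989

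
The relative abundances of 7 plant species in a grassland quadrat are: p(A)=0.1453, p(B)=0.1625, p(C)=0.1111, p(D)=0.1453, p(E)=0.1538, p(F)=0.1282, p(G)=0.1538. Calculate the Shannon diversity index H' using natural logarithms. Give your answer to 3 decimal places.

1.939

Each pᵢ ln pᵢ term (working shown to 5 dp, full precision carried): 0.1453×(-1.92895)=-0.28028, 0.1625×(-1.81708)=-0.29528, 0.1111×(-2.19732)=-0.24412, 0.1453×(-1.92895)=-0.28028, 0.1538×(-1.87210)=-0.28793, 0.1282×(-2.05416)=-0.26334, 0.1538×(-1.87210)=-0.28793.
Sum = -1.93915, so H' = 1.939.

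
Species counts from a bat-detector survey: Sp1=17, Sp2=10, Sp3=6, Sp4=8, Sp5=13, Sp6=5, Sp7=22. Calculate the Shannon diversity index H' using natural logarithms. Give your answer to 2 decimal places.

1.83

Total N = 17+10+6+8+13+5+22 = 81, so the proportions are 0.2099, 0.1235, 0.0741, 0.0988, 0.1605, 0.0617, 0.2716 (working shown to 4 dp, full precision carried).
Each pᵢ ln pᵢ term: 0.2099×(-1.5612)=-0.3277, 0.1235×(-2.0919)=-0.2583, 0.0741×(-2.6027)=-0.1928, 0.0988×(-2.3150)=-0.2286, 0.1605×(-1.8295)=-0.2936, 0.0617×(-2.7850)=-0.1719, 0.2716×(-1.3034)=-0.3540.
Sum = -1.8269, so H' = 1.83.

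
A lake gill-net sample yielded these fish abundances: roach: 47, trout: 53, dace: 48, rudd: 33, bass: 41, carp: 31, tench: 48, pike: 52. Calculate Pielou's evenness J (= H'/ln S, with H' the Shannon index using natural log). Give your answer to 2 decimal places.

0.99

Total N = 47+53+48+33+41+31+48+52 = 353, so the proportions are 0.1331, 0.1501, 0.136, 0.0935, 0.1161, 0.0878, 0.136, 0.1473 (working shown to 4 dp, full precision carried).
H' = −Σ pᵢ ln pᵢ = −((-0.2685) + (-0.2847) + (-0.2713) + (-0.2216) + (-0.2501) + (-0.2136) + (-0.2713) + (-0.2821)) = 2.0631.
With S = 8 species, ln S = 2.0794, so J = 2.0631/2.0794 = 0.9922, i.e. 0.99 to 2 decimal places.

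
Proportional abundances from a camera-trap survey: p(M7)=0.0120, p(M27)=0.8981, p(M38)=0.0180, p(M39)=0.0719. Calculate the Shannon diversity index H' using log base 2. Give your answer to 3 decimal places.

0.593

Each pᵢ log₂ pᵢ term (working shown to 5 dp, full precision carried): 0.012×(-6.38082)=-0.07657, 0.8981×(-0.15505)=-0.13925, 0.018×(-5.79586)=-0.10433, 0.0719×(-3.79786)=-0.27307.
Sum = -0.59321, so H' = 0.593.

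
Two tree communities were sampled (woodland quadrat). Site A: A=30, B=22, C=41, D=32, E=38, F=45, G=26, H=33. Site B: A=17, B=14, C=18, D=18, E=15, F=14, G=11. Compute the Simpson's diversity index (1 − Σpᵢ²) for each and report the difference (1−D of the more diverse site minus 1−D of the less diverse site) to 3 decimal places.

0.016

Site A: N=267, proportions 0.11236, 0.0824, 0.15356, 0.11985, 0.14232, 0.16854, 0.09738, 0.1236, giving 1−D = 0.86922 (working shown to 5 dp, full precision carried).
Site B: N=107, proportions 0.15888, 0.13084, 0.16822, 0.16822, 0.14019, 0.13084, 0.1028, giving 1−D = 0.85370.
Difference = |0.86922 − 0.85370| = 0.01552, i.e. 0.016 to 3 decimal places.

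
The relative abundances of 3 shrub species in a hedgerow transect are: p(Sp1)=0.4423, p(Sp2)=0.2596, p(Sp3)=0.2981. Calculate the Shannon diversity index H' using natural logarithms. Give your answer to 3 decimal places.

Each pᵢ ln pᵢ term (working shown to 5 dp, full precision carried): 0.4423×(-0.81577)=-0.36081, 0.2596×(-1.34861)=-0.35010, 0.2981×(-1.21033)=-0.36080.
Sum = -1.07171, so H' = 1.072.

1.072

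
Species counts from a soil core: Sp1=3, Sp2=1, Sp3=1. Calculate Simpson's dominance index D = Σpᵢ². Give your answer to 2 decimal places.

0.44

Total N = 3+1+1 = 5, so the proportions are 0.6, 0.2, 0.2 (working shown to 4 dp, full precision carried).
D = 0.6² + 0.2² + 0.2² = 0.3600 + 0.0400 + 0.0400 = 0.4400.
To 2 decimal places, D = 0.44.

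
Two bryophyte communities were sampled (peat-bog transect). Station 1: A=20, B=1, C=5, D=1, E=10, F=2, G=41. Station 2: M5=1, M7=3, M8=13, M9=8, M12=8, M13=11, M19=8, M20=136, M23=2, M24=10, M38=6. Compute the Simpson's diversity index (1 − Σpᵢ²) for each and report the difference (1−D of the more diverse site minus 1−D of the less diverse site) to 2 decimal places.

0.11

Station 1: N=80, proportions 0.25, 0.0125, 0.0625, 0.0125, 0.125, 0.025, 0.5125, giving 1−D = 0.6544 (working shown to 4 dp, full precision carried).
Station 2: N=206, proportions 0.0049, 0.0146, 0.0631, 0.0388, 0.0388, 0.0534, 0.0388, 0.6602, 0.0097, 0.0485, 0.0291, giving 1−D = 0.5493.
Difference = |0.6544 − 0.5493| = 0.1051, i.e. 0.11 to 2 decimal places.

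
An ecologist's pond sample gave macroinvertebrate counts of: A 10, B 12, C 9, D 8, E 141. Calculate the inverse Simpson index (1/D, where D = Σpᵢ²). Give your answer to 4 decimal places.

1.5984

Total N = 10+12+9+8+141 = 180, so the proportions are 0.0555556, 0.0666667, 0.05, 0.0444444, 0.7833333 (working shown to 7 dp, full precision carried).
D = 0.0555556² + 0.0666667² + 0.05² + 0.0444444² + 0.7833333² = 0.0030864 + 0.0044444 + 0.0025000 + 0.0019753 + 0.6136111 = 0.6256173.
So 1/D = 1.598421, i.e. 1.5984 to 4 decimal places.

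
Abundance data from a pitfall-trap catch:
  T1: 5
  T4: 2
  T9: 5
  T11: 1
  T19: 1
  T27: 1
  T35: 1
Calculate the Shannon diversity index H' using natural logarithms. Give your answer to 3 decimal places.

1.680

Total N = 5+2+5+1+1+1+1 = 16, so the proportions are 0.3125, 0.125, 0.3125, 0.0625, 0.0625, 0.0625, 0.0625 (working shown to 5 dp, full precision carried).
Each pᵢ ln pᵢ term: 0.3125×(-1.16315)=-0.36348, 0.125×(-2.07944)=-0.25993, 0.3125×(-1.16315)=-0.36348, 0.0625×(-2.77259)=-0.17329, 0.0625×(-2.77259)=-0.17329, 0.0625×(-2.77259)=-0.17329, 0.0625×(-2.77259)=-0.17329.
Sum = -1.68005, so H' = 1.680.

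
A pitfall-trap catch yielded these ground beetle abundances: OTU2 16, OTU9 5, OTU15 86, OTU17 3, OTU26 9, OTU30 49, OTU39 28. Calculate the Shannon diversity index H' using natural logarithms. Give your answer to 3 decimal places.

1.490

Total N = 16+5+86+3+9+49+28 = 196, so the proportions are 0.08163, 0.02551, 0.43878, 0.01531, 0.04592, 0.25, 0.14286 (working shown to 5 dp, full precision carried).
Each pᵢ ln pᵢ term: 0.08163×(-2.50553)=-0.20453, 0.02551×(-3.66868)=-0.09359, 0.43878×(-0.82377)=-0.36145, 0.01531×(-4.17950)=-0.06397, 0.04592×(-3.08089)=-0.14147, 0.25×(-1.38629)=-0.34657, 0.14286×(-1.94591)=-0.27799.
Sum = -1.48957, so H' = 1.490.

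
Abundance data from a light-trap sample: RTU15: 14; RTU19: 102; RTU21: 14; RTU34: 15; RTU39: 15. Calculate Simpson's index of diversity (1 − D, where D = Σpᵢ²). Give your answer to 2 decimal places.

Total N = 14+102+14+15+15 = 160, so the proportions are 0.0875, 0.6375, 0.0875, 0.0938, 0.0938 (working shown to 4 dp, full precision carried).
D = 0.0875² + 0.6375² + 0.0875² + 0.0938² + 0.0938² = 0.0077 + 0.4064 + 0.0077 + 0.0088 + 0.0088 = 0.4393.
So 1 − D = 0.5607, i.e. 0.56 to 2 decimal places.

0.56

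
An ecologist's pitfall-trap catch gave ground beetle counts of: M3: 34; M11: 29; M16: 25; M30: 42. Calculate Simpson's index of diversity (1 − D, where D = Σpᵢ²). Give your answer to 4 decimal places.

0.7405

Total N = 34+29+25+42 = 130, so the proportions are 0.261538, 0.223077, 0.192308, 0.323077 (working shown to 6 dp, full precision carried).
D = 0.261538² + 0.223077² + 0.192308² + 0.323077² = 0.068402 + 0.049763 + 0.036982 + 0.104379 = 0.259527.
So 1 − D = 0.740473, i.e. 0.7405 to 4 decimal places.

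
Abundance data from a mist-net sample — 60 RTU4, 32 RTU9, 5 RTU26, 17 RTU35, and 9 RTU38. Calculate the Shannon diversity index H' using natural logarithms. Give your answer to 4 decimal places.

Total N = 60+32+5+17+9 = 123, so the proportions are 0.487805, 0.260163, 0.04065, 0.138211, 0.073171 (working shown to 6 dp, full precision carried).
Each pᵢ ln pᵢ term: 0.487805×(-0.717840)=-0.350166, 0.260163×(-1.346448)=-0.350296, 0.04065×(-3.202746)=-0.130193, 0.138211×(-1.978971)=-0.273516, 0.073171×(-2.614960)=-0.191339.
Sum = -1.295509, so H' = 1.2955.

1.2955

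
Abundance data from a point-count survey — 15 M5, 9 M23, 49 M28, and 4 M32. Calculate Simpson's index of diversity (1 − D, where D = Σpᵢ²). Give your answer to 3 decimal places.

Total N = 15+9+49+4 = 77, so the proportions are 0.19481, 0.11688, 0.63636, 0.05195 (working shown to 5 dp, full precision carried).
D = 0.19481² + 0.11688² + 0.63636² + 0.05195² = 0.03795 + 0.01366 + 0.40496 + 0.00270 = 0.45927.
So 1 − D = 0.54073, i.e. 0.541 to 3 decimal places.

0.541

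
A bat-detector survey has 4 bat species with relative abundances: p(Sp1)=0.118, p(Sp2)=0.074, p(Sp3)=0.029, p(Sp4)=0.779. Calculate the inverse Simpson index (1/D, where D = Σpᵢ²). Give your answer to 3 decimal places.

1.595

D = 0.118² + 0.074² + 0.029² + 0.779² = 0.013924 + 0.005476 + 0.000841 + 0.606841 = 0.627082 (working shown to 6 dp, full precision carried).
So 1/D = 1.59469, i.e. 1.595 to 3 decimal places.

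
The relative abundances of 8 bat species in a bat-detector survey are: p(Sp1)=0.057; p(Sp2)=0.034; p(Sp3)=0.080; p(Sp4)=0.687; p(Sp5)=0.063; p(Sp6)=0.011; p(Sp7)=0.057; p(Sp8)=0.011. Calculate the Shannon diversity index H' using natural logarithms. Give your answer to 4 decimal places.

1.1749

Each pᵢ ln pᵢ term (working shown to 6 dp, full precision carried): 0.057×(-2.864704)=-0.163288, 0.034×(-3.381395)=-0.114967, 0.08×(-2.525729)=-0.202058, 0.687×(-0.375421)=-0.257914, 0.063×(-2.764621)=-0.174171, 0.011×(-4.509860)=-0.049608, 0.057×(-2.864704)=-0.163288, 0.011×(-4.509860)=-0.049608.
Sum = -1.174904, so H' = 1.1749.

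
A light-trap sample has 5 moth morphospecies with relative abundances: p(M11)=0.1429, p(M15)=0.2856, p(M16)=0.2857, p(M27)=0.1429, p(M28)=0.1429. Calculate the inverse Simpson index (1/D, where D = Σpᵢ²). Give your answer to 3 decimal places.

D = 0.1429² + 0.2856² + 0.2857² + 0.1429² + 0.1429² = 0.0204204 + 0.0815674 + 0.0816245 + 0.0204204 + 0.0204204 = 0.2244531 (working shown to 7 dp, full precision carried).
So 1/D = 4.45527, i.e. 4.455 to 3 decimal places.

4.455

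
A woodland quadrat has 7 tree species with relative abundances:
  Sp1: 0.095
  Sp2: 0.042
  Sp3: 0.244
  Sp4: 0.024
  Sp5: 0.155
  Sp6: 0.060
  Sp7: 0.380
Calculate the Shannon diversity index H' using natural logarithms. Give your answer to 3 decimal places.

Each pᵢ ln pᵢ term (working shown to 5 dp, full precision carried): 0.095×(-2.35388)=-0.22362, 0.042×(-3.17009)=-0.13314, 0.244×(-1.41059)=-0.34418, 0.024×(-3.72970)=-0.08951, 0.155×(-1.86433)=-0.28897, 0.06×(-2.81341)=-0.16880, 0.38×(-0.96758)=-0.36768.
Sum = -1.61592, so H' = 1.616.

1.616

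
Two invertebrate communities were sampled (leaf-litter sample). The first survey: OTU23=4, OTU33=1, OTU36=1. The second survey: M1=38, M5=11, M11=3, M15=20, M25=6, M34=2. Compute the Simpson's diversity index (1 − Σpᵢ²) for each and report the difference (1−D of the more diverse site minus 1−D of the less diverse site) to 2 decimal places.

The first survey: N=6, proportions 0.6667, 0.1667, 0.1667, giving 1−D = 0.5000 (working shown to 4 dp, full precision carried).
The second survey: N=80, proportions 0.475, 0.1375, 0.0375, 0.25, 0.075, 0.025, giving 1−D = 0.6853.
Difference = |0.5000 − 0.6853| = 0.1853, i.e. 0.19 to 2 decimal places.

0.19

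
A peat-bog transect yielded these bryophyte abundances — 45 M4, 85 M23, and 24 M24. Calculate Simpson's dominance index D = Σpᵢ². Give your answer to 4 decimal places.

0.4143

Total N = 45+85+24 = 154, so the proportions are 0.292208, 0.551948, 0.155844 (working shown to 6 dp, full precision carried).
D = 0.292208² + 0.551948² + 0.155844² = 0.085385 + 0.304647 + 0.024287 = 0.414319.
To 4 decimal places, D = 0.4143.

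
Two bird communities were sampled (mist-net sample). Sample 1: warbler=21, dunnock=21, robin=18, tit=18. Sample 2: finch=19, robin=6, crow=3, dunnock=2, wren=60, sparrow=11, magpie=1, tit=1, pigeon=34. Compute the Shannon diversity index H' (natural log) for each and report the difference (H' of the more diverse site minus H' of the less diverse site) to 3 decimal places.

0.155

Sample 1: N=78, proportions 0.26923, 0.26923, 0.23077, 0.23077, giving H' = 1.38333 (working shown to 5 dp, full precision carried).
Sample 2: N=137, proportions 0.13869, 0.0438, 0.0219, 0.0146, 0.43796, 0.08029, 0.0073, 0.0073, 0.24818, giving H' = 1.53815.
Difference = |1.38333 − 1.53815| = 0.15482, i.e. 0.155 to 3 decimal places.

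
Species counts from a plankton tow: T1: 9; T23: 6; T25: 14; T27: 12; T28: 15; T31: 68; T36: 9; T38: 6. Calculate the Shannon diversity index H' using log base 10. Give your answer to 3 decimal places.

0.720

Total N = 9+6+14+12+15+68+9+6 = 139, so the proportions are 0.06475, 0.04317, 0.10072, 0.08633, 0.10791, 0.48921, 0.06475, 0.04317 (working shown to 5 dp, full precision carried).
Each pᵢ log₁₀ pᵢ term: 0.06475×(-1.18877)=-0.07697, 0.04317×(-1.36486)=-0.05891, 0.10072×(-0.99689)=-0.10041, 0.08633×(-1.06383)=-0.09184, 0.10791×(-0.96692)=-0.10434, 0.48921×(-0.31051)=-0.15190, 0.06475×(-1.18877)=-0.07697, 0.04317×(-1.36486)=-0.05891.
Sum = -0.72027, so H' = 0.720.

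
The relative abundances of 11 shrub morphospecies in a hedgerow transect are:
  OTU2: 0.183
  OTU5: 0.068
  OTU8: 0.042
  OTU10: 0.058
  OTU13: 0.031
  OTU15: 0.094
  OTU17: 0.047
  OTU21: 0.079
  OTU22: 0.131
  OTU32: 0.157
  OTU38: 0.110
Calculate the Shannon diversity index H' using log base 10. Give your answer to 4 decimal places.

0.9840

Each pᵢ log₁₀ pᵢ term (working shown to 6 dp, full precision carried): 0.183×(-0.737549)=-0.134971, 0.068×(-1.167491)=-0.079389, 0.042×(-1.376751)=-0.057824, 0.058×(-1.236572)=-0.071721, 0.031×(-1.508638)=-0.046768, 0.094×(-1.026872)=-0.096526, 0.047×(-1.327902)=-0.062411, 0.079×(-1.102373)=-0.087087, 0.131×(-0.882729)=-0.115637, 0.157×(-0.804100)=-0.126244, 0.11×(-0.958607)=-0.105447.
Sum = -0.984026, so H' = 0.9840.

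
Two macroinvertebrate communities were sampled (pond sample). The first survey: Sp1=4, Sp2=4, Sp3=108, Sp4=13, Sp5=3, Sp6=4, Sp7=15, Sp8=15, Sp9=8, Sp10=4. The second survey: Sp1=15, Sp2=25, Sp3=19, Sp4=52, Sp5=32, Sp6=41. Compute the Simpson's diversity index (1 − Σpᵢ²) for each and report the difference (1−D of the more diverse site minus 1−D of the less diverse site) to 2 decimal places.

The first survey: N=178, proportions 0.0225, 0.0225, 0.6067, 0.073, 0.0169, 0.0225, 0.0843, 0.0843, 0.0449, 0.0225, giving 1−D = 0.6080 (working shown to 4 dp, full precision carried).
The second survey: N=184, proportions 0.0815, 0.1359, 0.1033, 0.2826, 0.1739, 0.2228, giving 1−D = 0.8045.
Difference = |0.6080 − 0.8045| = 0.1965, i.e. 0.20 to 2 decimal places.

0.20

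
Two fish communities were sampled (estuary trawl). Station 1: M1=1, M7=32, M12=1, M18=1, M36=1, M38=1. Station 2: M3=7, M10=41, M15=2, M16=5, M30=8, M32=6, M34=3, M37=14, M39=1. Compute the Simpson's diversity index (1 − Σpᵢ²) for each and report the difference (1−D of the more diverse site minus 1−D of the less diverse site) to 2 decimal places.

0.48

Station 1: N=37, proportions 0.027, 0.8649, 0.027, 0.027, 0.027, 0.027, giving 1−D = 0.2484 (working shown to 4 dp, full precision carried).
Station 2: N=87, proportions 0.0805, 0.4713, 0.023, 0.0575, 0.092, 0.069, 0.0345, 0.1609, 0.0115, giving 1−D = 0.7272.
Difference = |0.2484 − 0.7272| = 0.4788, i.e. 0.48 to 2 decimal places.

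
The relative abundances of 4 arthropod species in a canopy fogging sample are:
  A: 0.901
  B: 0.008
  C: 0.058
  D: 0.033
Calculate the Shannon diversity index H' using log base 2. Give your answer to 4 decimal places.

0.5919

Each pᵢ log₂ pᵢ term (working shown to 6 dp, full precision carried): 0.901×(-0.150401)=-0.135511, 0.008×(-6.965784)=-0.055726, 0.058×(-4.107803)=-0.238253, 0.033×(-4.921390)=-0.162406.
Sum = -0.591896, so H' = 0.5919.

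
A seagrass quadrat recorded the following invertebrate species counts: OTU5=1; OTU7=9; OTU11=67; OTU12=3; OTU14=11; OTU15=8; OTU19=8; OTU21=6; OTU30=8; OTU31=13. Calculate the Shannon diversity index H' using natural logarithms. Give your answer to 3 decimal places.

1.725

Total N = 1+9+67+3+11+8+8+6+8+13 = 134, so the proportions are 0.00746, 0.06716, 0.5, 0.02239, 0.08209, 0.0597, 0.0597, 0.04478, 0.0597, 0.09701 (working shown to 5 dp, full precision carried).
Each pᵢ ln pᵢ term: 0.00746×(-4.89784)=-0.03655, 0.06716×(-2.70062)=-0.18138, 0.5×(-0.69315)=-0.34657, 0.02239×(-3.79923)=-0.08506, 0.08209×(-2.49994)=-0.20522, 0.0597×(-2.81840)=-0.16826, 0.0597×(-2.81840)=-0.16826, 0.04478×(-3.10608)=-0.13908, 0.0597×(-2.81840)=-0.16826, 0.09701×(-2.33289)=-0.22633.
Sum = -1.72498, so H' = 1.725.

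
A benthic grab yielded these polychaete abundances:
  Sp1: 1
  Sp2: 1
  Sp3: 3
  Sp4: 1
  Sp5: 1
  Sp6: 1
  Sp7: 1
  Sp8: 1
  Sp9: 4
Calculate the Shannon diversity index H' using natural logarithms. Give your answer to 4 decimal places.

Total N = 1+1+3+1+1+1+1+1+4 = 14, so the proportions are 0.071429, 0.071429, 0.214286, 0.071429, 0.071429, 0.071429, 0.071429, 0.071429, 0.285714 (working shown to 6 dp, full precision carried).
Each pᵢ ln pᵢ term: 0.071429×(-2.639057)=-0.188504, 0.071429×(-2.639057)=-0.188504, 0.214286×(-1.540445)=-0.330095, 0.071429×(-2.639057)=-0.188504, 0.071429×(-2.639057)=-0.188504, 0.071429×(-2.639057)=-0.188504, 0.071429×(-2.639057)=-0.188504, 0.071429×(-2.639057)=-0.188504, 0.285714×(-1.252763)=-0.357932.
Sum = -2.007556, so H' = 2.0076.

2.0076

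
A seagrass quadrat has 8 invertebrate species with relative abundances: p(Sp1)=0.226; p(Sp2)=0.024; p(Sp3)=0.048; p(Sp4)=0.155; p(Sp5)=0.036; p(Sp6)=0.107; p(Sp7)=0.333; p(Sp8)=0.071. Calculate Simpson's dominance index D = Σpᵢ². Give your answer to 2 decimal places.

D = 0.226² + 0.024² + 0.048² + 0.155² + 0.036² + 0.107² + 0.333² + 0.071² = 0.0511 + 0.0006 + 0.0023 + 0.0240 + 0.0013 + 0.0114 + 0.1109 + 0.0050 = 0.2067 (working shown to 4 dp, full precision carried).
To 2 decimal places, D = 0.21.

0.21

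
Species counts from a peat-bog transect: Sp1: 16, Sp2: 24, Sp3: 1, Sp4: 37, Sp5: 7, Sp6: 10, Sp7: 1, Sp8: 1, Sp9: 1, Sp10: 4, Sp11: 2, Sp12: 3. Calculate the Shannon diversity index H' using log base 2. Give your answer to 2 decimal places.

Total N = 16+24+1+37+7+10+1+1+1+4+2+3 = 107, so the proportions are 0.1495, 0.2243, 0.0093, 0.3458, 0.0654, 0.0935, 0.0093, 0.0093, 0.0093, 0.0374, 0.0187, 0.028 (working shown to 4 dp, full precision carried).
Each pᵢ log₂ pᵢ term: 0.1495×(-2.7415)=-0.4099, 0.2243×(-2.1565)=-0.4837, 0.0093×(-6.7415)=-0.0630, 0.3458×(-1.5320)=-0.5298, 0.0654×(-3.9341)=-0.2574, 0.0935×(-3.4195)=-0.3196, 0.0093×(-6.7415)=-0.0630, 0.0093×(-6.7415)=-0.0630, 0.0093×(-6.7415)=-0.0630, 0.0374×(-4.7415)=-0.1773, 0.0187×(-5.7415)=-0.1073, 0.028×(-5.1565)=-0.1446.
Sum = -2.6815, so H' = 2.68.

2.68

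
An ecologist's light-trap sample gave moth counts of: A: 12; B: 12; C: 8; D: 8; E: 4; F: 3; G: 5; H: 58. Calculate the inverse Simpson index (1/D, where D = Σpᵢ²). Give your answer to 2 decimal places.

Total N = 12+12+8+8+4+3+5+58 = 110, so the proportions are 0.10909, 0.10909, 0.07273, 0.07273, 0.03636, 0.02727, 0.04545, 0.52727 (working shown to 5 dp, full precision carried).
D = 0.10909² + 0.10909² + 0.07273² + 0.07273² + 0.03636² + 0.02727² + 0.04545² + 0.52727² = 0.01190 + 0.01190 + 0.00529 + 0.00529 + 0.00132 + 0.00074 + 0.00207 + 0.27802 = 0.31653.
So 1/D = 3.1593, i.e. 3.16 to 2 decimal places.

3.16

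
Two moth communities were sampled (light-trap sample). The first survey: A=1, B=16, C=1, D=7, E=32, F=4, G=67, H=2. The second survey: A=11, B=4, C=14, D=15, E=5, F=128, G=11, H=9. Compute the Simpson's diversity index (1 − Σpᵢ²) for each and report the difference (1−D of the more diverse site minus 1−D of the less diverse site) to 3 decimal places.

The first survey: N=130, proportions 0.00769, 0.12308, 0.00769, 0.05385, 0.24615, 0.03077, 0.51538, 0.01538, giving 1−D = 0.65444 (working shown to 5 dp, full precision carried).
The second survey: N=197, proportions 0.05584, 0.0203, 0.07107, 0.07614, 0.02538, 0.64975, 0.05584, 0.04569, giving 1−D = 0.55760.
Difference = |0.65444 − 0.55760| = 0.09684, i.e. 0.097 to 3 decimal places.

0.097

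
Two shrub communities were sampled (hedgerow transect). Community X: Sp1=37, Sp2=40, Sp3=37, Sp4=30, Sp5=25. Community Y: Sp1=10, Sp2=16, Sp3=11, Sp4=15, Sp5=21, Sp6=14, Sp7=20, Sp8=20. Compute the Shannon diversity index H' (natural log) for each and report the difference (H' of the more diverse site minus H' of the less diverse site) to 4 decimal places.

0.4524

Community X: N=169, proportions 0.218935, 0.236686, 0.218935, 0.177515, 0.147929, giving H' = 1.595751 (working shown to 6 dp, full precision carried).
Community Y: N=127, proportions 0.07874, 0.125984, 0.086614, 0.11811, 0.165354, 0.110236, 0.15748, 0.15748, giving H' = 2.048156.
Difference = |1.595751 − 2.048156| = 0.452405, i.e. 0.4524 to 4 decimal places.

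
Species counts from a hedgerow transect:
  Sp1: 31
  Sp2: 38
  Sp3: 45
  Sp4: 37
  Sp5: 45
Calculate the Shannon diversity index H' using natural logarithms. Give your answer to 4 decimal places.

Total N = 31+38+45+37+45 = 196, so the proportions are 0.158163, 0.193878, 0.229592, 0.188776, 0.229592 (working shown to 6 dp, full precision carried).
Each pᵢ ln pᵢ term: 0.158163×(-1.844127)=-0.291673, 0.193878×(-1.640528)=-0.318062, 0.229592×(-1.471452)=-0.337833, 0.188776×(-1.667197)=-0.314726, 0.229592×(-1.471452)=-0.337833.
Sum = -1.600128, so H' = 1.6001.

1.6001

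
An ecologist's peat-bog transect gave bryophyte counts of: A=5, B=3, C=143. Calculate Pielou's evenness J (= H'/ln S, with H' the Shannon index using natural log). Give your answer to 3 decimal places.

Total N = 5+3+143 = 151, so the proportions are 0.033113, 0.019868, 0.94702 (working shown to 6 dp, full precision carried).
H' = −Σ pᵢ ln pᵢ = −((-0.112842) + (-0.077854) + (-0.051551)) = 0.242248.
With S = 3 species, ln S = 1.098612, so J = 0.242248/1.098612 = 0.220504, i.e. 0.221 to 3 decimal places.

0.221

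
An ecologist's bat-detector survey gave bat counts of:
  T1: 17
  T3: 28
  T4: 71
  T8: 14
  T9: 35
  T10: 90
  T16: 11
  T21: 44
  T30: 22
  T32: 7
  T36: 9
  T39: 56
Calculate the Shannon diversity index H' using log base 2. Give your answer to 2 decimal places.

3.19

Total N = 17+28+71+14+35+90+11+44+22+7+9+56 = 404, so the proportions are 0.0421, 0.0693, 0.1757, 0.0347, 0.0866, 0.2228, 0.0272, 0.1089, 0.0545, 0.0173, 0.0223, 0.1386 (working shown to 4 dp, full precision carried).
Each pᵢ log₂ pᵢ term: 0.0421×(-4.5707)=-0.1923, 0.0693×(-3.8509)=-0.2669, 0.1757×(-2.5085)=-0.4408, 0.0347×(-4.8509)=-0.1681, 0.0866×(-3.5289)=-0.3057, 0.2228×(-2.1664)=-0.4826, 0.0272×(-5.1988)=-0.1416, 0.1089×(-3.1988)=-0.3484, 0.0545×(-4.1988)=-0.2286, 0.0173×(-5.8509)=-0.1014, 0.0223×(-5.4883)=-0.1223, 0.1386×(-2.8509)=-0.3952.
Sum = -3.1939, so H' = 3.19.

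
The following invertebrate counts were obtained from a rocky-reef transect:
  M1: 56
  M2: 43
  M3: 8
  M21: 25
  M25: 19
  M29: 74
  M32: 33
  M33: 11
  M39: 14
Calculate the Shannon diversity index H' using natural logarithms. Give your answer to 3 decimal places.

1.980

Total N = 56+43+8+25+19+74+33+11+14 = 283, so the proportions are 0.19788, 0.15194, 0.02827, 0.08834, 0.06714, 0.26148, 0.11661, 0.03887, 0.04947 (working shown to 5 dp, full precision carried).
Each pᵢ ln pᵢ term: 0.19788×(-1.62010)=-0.32058, 0.15194×(-1.88425)=-0.28630, 0.02827×(-3.56601)=-0.10081, 0.08834×(-2.42657)=-0.21436, 0.06714×(-2.70101)=-0.18134, 0.26148×(-1.34138)=-0.35075, 0.11661×(-2.14894)=-0.25058, 0.03887×(-3.24755)=-0.12623, 0.04947×(-3.00639)=-0.14873.
Sum = -1.97968, so H' = 1.980.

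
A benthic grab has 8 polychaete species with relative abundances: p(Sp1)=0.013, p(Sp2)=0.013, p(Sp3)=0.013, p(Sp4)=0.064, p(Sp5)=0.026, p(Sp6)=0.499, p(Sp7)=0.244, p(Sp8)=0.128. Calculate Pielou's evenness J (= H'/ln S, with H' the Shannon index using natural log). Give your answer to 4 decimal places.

H' = −Σ pᵢ ln pᵢ = −((-0.056456) + (-0.056456) + (-0.056456) + (-0.175928) + (-0.094891) + (-0.346879) + (-0.344183) + (-0.263133)) = 1.394384 (working shown to 6 dp, full precision carried).
With S = 8 species, ln S = 2.079442, so J = 1.394384/2.079442 = 0.670557, i.e. 0.6706 to 4 decimal places.

0.6706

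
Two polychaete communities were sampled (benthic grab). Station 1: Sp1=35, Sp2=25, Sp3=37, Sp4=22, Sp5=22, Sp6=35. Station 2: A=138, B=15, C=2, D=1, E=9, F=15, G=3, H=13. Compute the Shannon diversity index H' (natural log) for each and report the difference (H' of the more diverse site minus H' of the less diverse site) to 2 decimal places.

Station 1: N=176, proportions 0.1989, 0.142, 0.2102, 0.125, 0.125, 0.1989, giving H' = 1.7673 (working shown to 4 dp, full precision carried).
Station 2: N=196, proportions 0.7041, 0.0765, 0.0102, 0.0051, 0.0459, 0.0765, 0.0153, 0.0663, giving H' = 1.0995.
Difference = |1.7673 − 1.0995| = 0.6678, i.e. 0.67 to 2 decimal places.

0.67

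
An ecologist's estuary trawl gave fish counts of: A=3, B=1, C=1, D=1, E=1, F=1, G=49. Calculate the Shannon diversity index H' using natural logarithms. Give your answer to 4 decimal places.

Total N = 3+1+1+1+1+1+49 = 57, so the proportions are 0.052632, 0.017544, 0.017544, 0.017544, 0.017544, 0.017544, 0.859649 (working shown to 6 dp, full precision carried).
Each pᵢ ln pᵢ term: 0.052632×(-2.944439)=-0.154970, 0.017544×(-4.043051)=-0.070931, 0.017544×(-4.043051)=-0.070931, 0.017544×(-4.043051)=-0.070931, 0.017544×(-4.043051)=-0.070931, 0.017544×(-4.043051)=-0.070931, 0.859649×(-0.151231)=-0.130006.
Sum = -0.639630, so H' = 0.6396.

0.6396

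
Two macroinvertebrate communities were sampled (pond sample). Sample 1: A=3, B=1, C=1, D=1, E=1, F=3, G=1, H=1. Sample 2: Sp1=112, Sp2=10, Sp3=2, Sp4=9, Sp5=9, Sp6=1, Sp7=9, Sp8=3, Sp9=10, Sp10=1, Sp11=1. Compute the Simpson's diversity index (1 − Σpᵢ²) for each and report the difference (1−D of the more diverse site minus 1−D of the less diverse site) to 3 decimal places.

Sample 1: N=12, proportions 0.25, 0.08333, 0.08333, 0.08333, 0.08333, 0.25, 0.08333, 0.08333, giving 1−D = 0.83333 (working shown to 5 dp, full precision carried).
Sample 2: N=167, proportions 0.67066, 0.05988, 0.01198, 0.05389, 0.05389, 0.00599, 0.05389, 0.01796, 0.05988, 0.00599, 0.00599, giving 1−D = 0.53376.
Difference = |0.83333 − 0.53376| = 0.29957, i.e. 0.300 to 3 decimal places.

0.300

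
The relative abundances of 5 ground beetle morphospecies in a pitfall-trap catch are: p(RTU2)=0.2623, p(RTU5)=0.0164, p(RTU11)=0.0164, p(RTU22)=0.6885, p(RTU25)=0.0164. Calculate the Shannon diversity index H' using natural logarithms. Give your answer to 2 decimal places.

Each pᵢ ln pᵢ term (working shown to 4 dp, full precision carried): 0.2623×(-1.3383)=-0.3510, 0.0164×(-4.1105)=-0.0674, 0.0164×(-4.1105)=-0.0674, 0.6885×(-0.3732)=-0.2570, 0.0164×(-4.1105)=-0.0674.
Sum = -0.8102, so H' = 0.81.

0.81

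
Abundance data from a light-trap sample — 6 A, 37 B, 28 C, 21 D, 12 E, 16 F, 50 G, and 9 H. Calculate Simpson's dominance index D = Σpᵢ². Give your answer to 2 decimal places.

Total N = 6+37+28+21+12+16+50+9 = 179, so the proportions are 0.0335, 0.2067, 0.1564, 0.1173, 0.067, 0.0894, 0.2793, 0.0503 (working shown to 4 dp, full precision carried).
D = 0.0335² + 0.2067² + 0.1564² + 0.1173² + 0.067² + 0.0894² + 0.2793² + 0.0503² = 0.0011 + 0.0427 + 0.0245 + 0.0138 + 0.0045 + 0.0080 + 0.0780 + 0.0025 = 0.1751.
To 2 decimal places, D = 0.18.

0.18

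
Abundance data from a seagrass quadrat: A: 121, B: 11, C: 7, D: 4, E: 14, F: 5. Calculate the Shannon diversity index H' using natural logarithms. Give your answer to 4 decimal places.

0.9467

Total N = 121+11+7+4+14+5 = 162, so the proportions are 0.746914, 0.067901, 0.04321, 0.024691, 0.08642, 0.030864 (working shown to 6 dp, full precision carried).
Each pᵢ ln pᵢ term: 0.746914×(-0.291806)=-0.217954, 0.067901×(-2.689701)=-0.182634, 0.04321×(-3.141686)=-0.135752, 0.024691×(-3.701302)=-0.091390, 0.08642×(-2.448539)=-0.211602, 0.030864×(-3.478158)=-0.107351.
Sum = -0.946682, so H' = 0.9467.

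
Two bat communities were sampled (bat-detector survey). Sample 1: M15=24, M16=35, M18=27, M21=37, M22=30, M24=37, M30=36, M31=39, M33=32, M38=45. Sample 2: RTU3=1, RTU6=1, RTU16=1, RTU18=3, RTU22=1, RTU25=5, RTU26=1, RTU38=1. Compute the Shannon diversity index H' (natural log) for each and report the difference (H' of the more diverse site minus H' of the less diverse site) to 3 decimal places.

0.459

Sample 1: N=342, proportions 0.07018, 0.10234, 0.07895, 0.10819, 0.08772, 0.10819, 0.10526, 0.11404, 0.09357, 0.13158, giving H' = 2.28794 (working shown to 5 dp, full precision carried).
Sample 2: N=14, proportions 0.07143, 0.07143, 0.07143, 0.21429, 0.07143, 0.35714, 0.07143, 0.07143, giving H' = 1.82884.
Difference = |2.28794 − 1.82884| = 0.45910, i.e. 0.459 to 3 decimal places.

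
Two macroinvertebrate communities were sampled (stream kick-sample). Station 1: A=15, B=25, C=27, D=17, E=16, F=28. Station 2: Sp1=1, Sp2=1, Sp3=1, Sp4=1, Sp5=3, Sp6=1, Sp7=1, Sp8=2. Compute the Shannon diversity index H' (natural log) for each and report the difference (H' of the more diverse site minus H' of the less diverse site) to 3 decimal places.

0.213

Station 1: N=128, proportions 0.11719, 0.19531, 0.21094, 0.13281, 0.125, 0.21875, giving H' = 1.75900 (working shown to 5 dp, full precision carried).
Station 2: N=11, proportions 0.09091, 0.09091, 0.09091, 0.09091, 0.27273, 0.09091, 0.09091, 0.18182, giving H' = 1.97225.
Difference = |1.75900 − 1.97225| = 0.21325, i.e. 0.213 to 3 decimal places.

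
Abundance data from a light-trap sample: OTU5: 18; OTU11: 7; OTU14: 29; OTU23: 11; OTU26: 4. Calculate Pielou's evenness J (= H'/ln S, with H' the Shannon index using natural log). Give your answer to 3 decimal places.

Total N = 18+7+29+11+4 = 69, so the proportions are 0.26087, 0.10145, 0.42029, 0.15942, 0.05797 (working shown to 5 dp, full precision carried).
H' = −Σ pᵢ ln pᵢ = −((-0.35054) + (-0.23214) + (-0.36431) + (-0.29273) + (-0.16509)) = 1.40481.
With S = 5 species, ln S = 1.60944, so J = 1.40481/1.60944 = 0.87286, i.e. 0.873 to 3 decimal places.

0.873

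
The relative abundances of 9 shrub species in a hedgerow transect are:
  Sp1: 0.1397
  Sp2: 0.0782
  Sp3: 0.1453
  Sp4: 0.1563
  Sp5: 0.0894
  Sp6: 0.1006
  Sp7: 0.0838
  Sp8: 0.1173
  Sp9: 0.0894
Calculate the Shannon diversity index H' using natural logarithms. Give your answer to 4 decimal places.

2.1665

Each pᵢ ln pᵢ term (working shown to 6 dp, full precision carried): 0.1397×(-1.968258)=-0.274966, 0.0782×(-2.548486)=-0.199292, 0.1453×(-1.928955)=-0.280277, 0.1563×(-1.855978)=-0.290089, 0.0894×(-2.414635)=-0.215868, 0.1006×(-2.296603)=-0.231038, 0.0838×(-2.479322)=-0.207767, 0.1173×(-2.143021)=-0.251376, 0.0894×(-2.414635)=-0.215868.
Sum = -2.166542, so H' = 2.1665.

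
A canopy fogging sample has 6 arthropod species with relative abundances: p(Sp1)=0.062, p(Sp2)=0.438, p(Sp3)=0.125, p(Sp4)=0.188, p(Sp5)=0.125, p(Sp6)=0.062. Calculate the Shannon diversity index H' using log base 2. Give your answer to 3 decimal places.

2.222

Each pᵢ log₂ pᵢ term (working shown to 5 dp, full precision carried): 0.062×(-4.01159)=-0.24872, 0.438×(-1.19100)=-0.52166, 0.125×(-3.00000)=-0.37500, 0.188×(-2.41120)=-0.45330, 0.125×(-3.00000)=-0.37500, 0.062×(-4.01159)=-0.24872.
Sum = -2.22240, so H' = 2.222.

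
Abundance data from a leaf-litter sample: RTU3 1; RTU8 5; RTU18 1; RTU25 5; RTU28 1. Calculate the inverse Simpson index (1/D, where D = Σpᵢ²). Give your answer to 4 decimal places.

3.1887

Total N = 1+5+1+5+1 = 13, so the proportions are 0.07692308, 0.38461538, 0.07692308, 0.38461538, 0.07692308 (working shown to 8 dp, full precision carried).
D = 0.07692308² + 0.38461538² + 0.07692308² + 0.38461538² + 0.07692308² = 0.00591716 + 0.14792899 + 0.00591716 + 0.14792899 + 0.00591716 = 0.31360947.
So 1/D = 3.188679, i.e. 3.1887 to 4 decimal places.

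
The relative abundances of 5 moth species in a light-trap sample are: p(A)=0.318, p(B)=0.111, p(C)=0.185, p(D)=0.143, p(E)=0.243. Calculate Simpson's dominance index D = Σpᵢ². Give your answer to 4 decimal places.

D = 0.318² + 0.111² + 0.185² + 0.143² + 0.243² = 0.101124 + 0.012321 + 0.034225 + 0.020449 + 0.059049 = 0.227168 (working shown to 6 dp, full precision carried).
To 4 decimal places, D = 0.2272.

0.2272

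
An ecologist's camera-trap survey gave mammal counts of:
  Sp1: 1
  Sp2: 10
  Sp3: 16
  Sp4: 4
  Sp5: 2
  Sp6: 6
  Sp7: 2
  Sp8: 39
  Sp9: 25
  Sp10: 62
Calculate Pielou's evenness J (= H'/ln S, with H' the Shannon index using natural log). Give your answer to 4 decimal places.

Total N = 1+10+16+4+2+6+2+39+25+62 = 167, so the proportions are 0.005988, 0.05988, 0.095808, 0.023952, 0.011976, 0.035928, 0.011976, 0.233533, 0.149701, 0.371257 (working shown to 6 dp, full precision carried).
H' = −Σ pᵢ ln pᵢ = −((-0.030647) + (-0.168587) + (-0.224709) + (-0.089382) + (-0.052992) + (-0.119505) + (-0.052992) + (-0.339658) + (-0.284299) + (-0.367864)) = 1.730636.
With S = 10 species, ln S = 2.302585, so J = 1.730636/2.302585 = 0.751606, i.e. 0.7516 to 4 decimal places.

0.7516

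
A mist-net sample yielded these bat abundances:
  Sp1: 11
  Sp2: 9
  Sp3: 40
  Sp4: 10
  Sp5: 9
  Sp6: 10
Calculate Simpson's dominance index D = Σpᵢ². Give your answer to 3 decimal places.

Total N = 11+9+40+10+9+10 = 89, so the proportions are 0.1236, 0.10112, 0.44944, 0.11236, 0.10112, 0.11236 (working shown to 5 dp, full precision carried).
D = 0.1236² + 0.10112² + 0.44944² + 0.11236² + 0.10112² + 0.11236² = 0.01528 + 0.01023 + 0.20199 + 0.01262 + 0.01023 + 0.01262 = 0.26297.
To 3 decimal places, D = 0.263.

0.263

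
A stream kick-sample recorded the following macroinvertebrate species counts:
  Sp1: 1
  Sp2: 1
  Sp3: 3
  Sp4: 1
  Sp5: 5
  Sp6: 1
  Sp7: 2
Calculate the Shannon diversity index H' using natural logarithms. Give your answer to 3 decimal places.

1.730

Total N = 1+1+3+1+5+1+2 = 14, so the proportions are 0.07143, 0.07143, 0.21429, 0.07143, 0.35714, 0.07143, 0.14286 (working shown to 5 dp, full precision carried).
Each pᵢ ln pᵢ term: 0.07143×(-2.63906)=-0.18850, 0.07143×(-2.63906)=-0.18850, 0.21429×(-1.54045)=-0.33010, 0.07143×(-2.63906)=-0.18850, 0.35714×(-1.02962)=-0.36772, 0.07143×(-2.63906)=-0.18850, 0.14286×(-1.94591)=-0.27799.
Sum = -1.72982, so H' = 1.730.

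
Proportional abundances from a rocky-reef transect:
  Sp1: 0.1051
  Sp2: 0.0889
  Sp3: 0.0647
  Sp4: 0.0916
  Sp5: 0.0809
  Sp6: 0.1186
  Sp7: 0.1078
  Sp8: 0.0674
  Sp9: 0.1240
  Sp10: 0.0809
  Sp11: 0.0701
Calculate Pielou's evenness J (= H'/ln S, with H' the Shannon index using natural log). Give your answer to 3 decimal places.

H' = −Σ pᵢ ln pᵢ = −((-0.23677) + (-0.21516) + (-0.17715) + (-0.21895) + (-0.20343) + (-0.25286) + (-0.24012) + (-0.18179) + (-0.25885) + (-0.20343) + (-0.18631)) = 2.37481 (working shown to 5 dp, full precision carried).
With S = 11 species, ln S = 2.39790, so J = 2.37481/2.39790 = 0.99037, i.e. 0.990 to 3 decimal places.

0.990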